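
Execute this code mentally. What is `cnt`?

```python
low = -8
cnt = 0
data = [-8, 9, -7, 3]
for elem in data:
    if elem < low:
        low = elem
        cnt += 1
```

Let's trace through this code step by step.

Initialize: low = -8
Initialize: cnt = 0
Initialize: data = [-8, 9, -7, 3]
Entering loop: for elem in data:

After execution: cnt = 0
0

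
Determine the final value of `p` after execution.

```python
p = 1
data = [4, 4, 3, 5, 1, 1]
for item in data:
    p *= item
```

Let's trace through this code step by step.

Initialize: p = 1
Initialize: data = [4, 4, 3, 5, 1, 1]
Entering loop: for item in data:

After execution: p = 240
240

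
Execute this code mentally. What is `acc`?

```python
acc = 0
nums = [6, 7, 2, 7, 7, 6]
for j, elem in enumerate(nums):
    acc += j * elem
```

Let's trace through this code step by step.

Initialize: acc = 0
Initialize: nums = [6, 7, 2, 7, 7, 6]
Entering loop: for j, elem in enumerate(nums):

After execution: acc = 90
90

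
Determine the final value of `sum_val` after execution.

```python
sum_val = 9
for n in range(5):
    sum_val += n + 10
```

Let's trace through this code step by step.

Initialize: sum_val = 9
Entering loop: for n in range(5):

After execution: sum_val = 69
69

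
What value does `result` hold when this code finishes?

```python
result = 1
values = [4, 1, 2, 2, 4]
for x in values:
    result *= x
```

Let's trace through this code step by step.

Initialize: result = 1
Initialize: values = [4, 1, 2, 2, 4]
Entering loop: for x in values:

After execution: result = 64
64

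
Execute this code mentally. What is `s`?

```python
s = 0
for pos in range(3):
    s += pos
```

Let's trace through this code step by step.

Initialize: s = 0
Entering loop: for pos in range(3):

After execution: s = 3
3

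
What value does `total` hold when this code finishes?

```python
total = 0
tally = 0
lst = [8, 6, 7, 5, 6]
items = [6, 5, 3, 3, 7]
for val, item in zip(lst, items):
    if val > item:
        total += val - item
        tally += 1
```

Let's trace through this code step by step.

Initialize: total = 0
Initialize: tally = 0
Initialize: lst = [8, 6, 7, 5, 6]
Initialize: items = [6, 5, 3, 3, 7]
Entering loop: for val, item in zip(lst, items):

After execution: total = 9
9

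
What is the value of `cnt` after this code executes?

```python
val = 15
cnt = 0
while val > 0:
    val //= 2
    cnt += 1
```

Let's trace through this code step by step.

Initialize: val = 15
Initialize: cnt = 0
Entering loop: while val > 0:

After execution: cnt = 4
4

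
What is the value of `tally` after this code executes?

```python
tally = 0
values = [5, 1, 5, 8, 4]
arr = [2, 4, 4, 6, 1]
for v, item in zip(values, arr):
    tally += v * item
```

Let's trace through this code step by step.

Initialize: tally = 0
Initialize: values = [5, 1, 5, 8, 4]
Initialize: arr = [2, 4, 4, 6, 1]
Entering loop: for v, item in zip(values, arr):

After execution: tally = 86
86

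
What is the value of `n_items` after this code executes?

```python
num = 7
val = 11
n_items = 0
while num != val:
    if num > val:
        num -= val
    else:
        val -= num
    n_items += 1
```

Let's trace through this code step by step.

Initialize: num = 7
Initialize: val = 11
Initialize: n_items = 0
Entering loop: while num != val:

After execution: n_items = 5
5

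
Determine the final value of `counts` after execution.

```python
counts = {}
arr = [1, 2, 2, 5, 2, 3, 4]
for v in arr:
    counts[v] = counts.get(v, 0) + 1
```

Let's trace through this code step by step.

Initialize: counts = {}
Initialize: arr = [1, 2, 2, 5, 2, 3, 4]
Entering loop: for v in arr:

After execution: counts = {1: 1, 2: 3, 5: 1, 3: 1, 4: 1}
{1: 1, 2: 3, 5: 1, 3: 1, 4: 1}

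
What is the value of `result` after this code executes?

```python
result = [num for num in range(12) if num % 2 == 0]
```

Let's trace through this code step by step.

Initialize: result = [num for num in range(12) if num % 2 == 0]

After execution: result = [0, 2, 4, 6, 8, 10]
[0, 2, 4, 6, 8, 10]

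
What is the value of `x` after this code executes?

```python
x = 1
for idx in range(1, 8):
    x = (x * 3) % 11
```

Let's trace through this code step by step.

Initialize: x = 1
Entering loop: for idx in range(1, 8):

After execution: x = 9
9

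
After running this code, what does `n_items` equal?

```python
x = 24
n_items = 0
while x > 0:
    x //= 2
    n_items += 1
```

Let's trace through this code step by step.

Initialize: x = 24
Initialize: n_items = 0
Entering loop: while x > 0:

After execution: n_items = 5
5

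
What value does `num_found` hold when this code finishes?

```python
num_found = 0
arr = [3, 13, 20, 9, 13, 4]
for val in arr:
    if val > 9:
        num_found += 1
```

Let's trace through this code step by step.

Initialize: num_found = 0
Initialize: arr = [3, 13, 20, 9, 13, 4]
Entering loop: for val in arr:

After execution: num_found = 3
3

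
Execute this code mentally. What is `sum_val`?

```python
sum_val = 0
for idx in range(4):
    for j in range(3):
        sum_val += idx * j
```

Let's trace through this code step by step.

Initialize: sum_val = 0
Entering loop: for idx in range(4):

After execution: sum_val = 18
18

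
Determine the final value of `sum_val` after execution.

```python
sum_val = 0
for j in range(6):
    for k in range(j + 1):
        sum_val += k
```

Let's trace through this code step by step.

Initialize: sum_val = 0
Entering loop: for j in range(6):

After execution: sum_val = 35
35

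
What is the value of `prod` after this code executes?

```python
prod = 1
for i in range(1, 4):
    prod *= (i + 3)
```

Let's trace through this code step by step.

Initialize: prod = 1
Entering loop: for i in range(1, 4):

After execution: prod = 120
120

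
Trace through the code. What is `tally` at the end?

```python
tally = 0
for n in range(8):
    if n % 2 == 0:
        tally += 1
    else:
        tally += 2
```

Let's trace through this code step by step.

Initialize: tally = 0
Entering loop: for n in range(8):

After execution: tally = 12
12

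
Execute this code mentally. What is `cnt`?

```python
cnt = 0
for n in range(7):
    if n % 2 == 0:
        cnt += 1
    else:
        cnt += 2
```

Let's trace through this code step by step.

Initialize: cnt = 0
Entering loop: for n in range(7):

After execution: cnt = 10
10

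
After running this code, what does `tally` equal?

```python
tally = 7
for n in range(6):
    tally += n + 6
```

Let's trace through this code step by step.

Initialize: tally = 7
Entering loop: for n in range(6):

After execution: tally = 58
58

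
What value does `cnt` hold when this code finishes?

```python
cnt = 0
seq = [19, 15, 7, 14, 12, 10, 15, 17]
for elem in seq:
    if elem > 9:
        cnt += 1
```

Let's trace through this code step by step.

Initialize: cnt = 0
Initialize: seq = [19, 15, 7, 14, 12, 10, 15, 17]
Entering loop: for elem in seq:

After execution: cnt = 7
7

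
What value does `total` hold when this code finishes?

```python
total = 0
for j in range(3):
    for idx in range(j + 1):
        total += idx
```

Let's trace through this code step by step.

Initialize: total = 0
Entering loop: for j in range(3):

After execution: total = 4
4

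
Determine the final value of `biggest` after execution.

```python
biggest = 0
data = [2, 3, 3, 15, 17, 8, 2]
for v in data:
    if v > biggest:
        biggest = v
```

Let's trace through this code step by step.

Initialize: biggest = 0
Initialize: data = [2, 3, 3, 15, 17, 8, 2]
Entering loop: for v in data:

After execution: biggest = 17
17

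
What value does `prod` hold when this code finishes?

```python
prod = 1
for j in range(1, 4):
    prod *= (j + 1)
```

Let's trace through this code step by step.

Initialize: prod = 1
Entering loop: for j in range(1, 4):

After execution: prod = 24
24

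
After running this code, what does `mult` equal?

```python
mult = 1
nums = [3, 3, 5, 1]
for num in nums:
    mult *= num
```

Let's trace through this code step by step.

Initialize: mult = 1
Initialize: nums = [3, 3, 5, 1]
Entering loop: for num in nums:

After execution: mult = 45
45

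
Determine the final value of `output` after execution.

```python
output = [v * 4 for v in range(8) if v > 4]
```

Let's trace through this code step by step.

Initialize: output = [v * 4 for v in range(8) if v > 4]

After execution: output = [20, 24, 28]
[20, 24, 28]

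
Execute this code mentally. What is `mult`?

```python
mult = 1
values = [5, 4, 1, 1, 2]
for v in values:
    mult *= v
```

Let's trace through this code step by step.

Initialize: mult = 1
Initialize: values = [5, 4, 1, 1, 2]
Entering loop: for v in values:

After execution: mult = 40
40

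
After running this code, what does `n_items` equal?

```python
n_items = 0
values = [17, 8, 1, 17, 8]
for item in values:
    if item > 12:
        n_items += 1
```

Let's trace through this code step by step.

Initialize: n_items = 0
Initialize: values = [17, 8, 1, 17, 8]
Entering loop: for item in values:

After execution: n_items = 2
2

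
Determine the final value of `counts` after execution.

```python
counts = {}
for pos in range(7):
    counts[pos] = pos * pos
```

Let's trace through this code step by step.

Initialize: counts = {}
Entering loop: for pos in range(7):

After execution: counts = {0: 0, 1: 1, 2: 4, 3: 9, 4: 16, 5: 25, 6: 36}
{0: 0, 1: 1, 2: 4, 3: 9, 4: 16, 5: 25, 6: 36}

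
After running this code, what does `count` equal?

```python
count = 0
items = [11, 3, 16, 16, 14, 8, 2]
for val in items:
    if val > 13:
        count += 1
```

Let's trace through this code step by step.

Initialize: count = 0
Initialize: items = [11, 3, 16, 16, 14, 8, 2]
Entering loop: for val in items:

After execution: count = 3
3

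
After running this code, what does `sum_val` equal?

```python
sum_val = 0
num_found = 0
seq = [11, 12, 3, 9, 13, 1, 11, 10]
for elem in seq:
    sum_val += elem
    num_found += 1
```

Let's trace through this code step by step.

Initialize: sum_val = 0
Initialize: num_found = 0
Initialize: seq = [11, 12, 3, 9, 13, 1, 11, 10]
Entering loop: for elem in seq:

After execution: sum_val = 70
70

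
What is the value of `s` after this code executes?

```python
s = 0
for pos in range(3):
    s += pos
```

Let's trace through this code step by step.

Initialize: s = 0
Entering loop: for pos in range(3):

After execution: s = 3
3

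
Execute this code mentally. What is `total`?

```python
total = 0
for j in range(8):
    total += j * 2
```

Let's trace through this code step by step.

Initialize: total = 0
Entering loop: for j in range(8):

After execution: total = 56
56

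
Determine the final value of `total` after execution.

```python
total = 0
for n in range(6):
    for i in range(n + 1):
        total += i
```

Let's trace through this code step by step.

Initialize: total = 0
Entering loop: for n in range(6):

After execution: total = 35
35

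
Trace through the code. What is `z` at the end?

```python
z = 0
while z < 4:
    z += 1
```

Let's trace through this code step by step.

Initialize: z = 0
Entering loop: while z < 4:

After execution: z = 4
4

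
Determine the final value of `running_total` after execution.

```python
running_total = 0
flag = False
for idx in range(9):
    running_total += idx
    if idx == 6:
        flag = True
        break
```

Let's trace through this code step by step.

Initialize: running_total = 0
Initialize: flag = False
Entering loop: for idx in range(9):

After execution: running_total = 21
21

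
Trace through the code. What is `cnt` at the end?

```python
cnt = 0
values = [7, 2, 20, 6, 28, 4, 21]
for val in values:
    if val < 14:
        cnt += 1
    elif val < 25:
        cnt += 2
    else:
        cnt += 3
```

Let's trace through this code step by step.

Initialize: cnt = 0
Initialize: values = [7, 2, 20, 6, 28, 4, 21]
Entering loop: for val in values:

After execution: cnt = 11
11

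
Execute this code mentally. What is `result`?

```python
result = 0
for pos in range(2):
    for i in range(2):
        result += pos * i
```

Let's trace through this code step by step.

Initialize: result = 0
Entering loop: for pos in range(2):

After execution: result = 1
1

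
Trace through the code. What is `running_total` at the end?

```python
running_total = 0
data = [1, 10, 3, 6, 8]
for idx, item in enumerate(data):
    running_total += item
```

Let's trace through this code step by step.

Initialize: running_total = 0
Initialize: data = [1, 10, 3, 6, 8]
Entering loop: for idx, item in enumerate(data):

After execution: running_total = 28
28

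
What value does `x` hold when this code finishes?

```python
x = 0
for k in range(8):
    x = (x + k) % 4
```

Let's trace through this code step by step.

Initialize: x = 0
Entering loop: for k in range(8):

After execution: x = 0
0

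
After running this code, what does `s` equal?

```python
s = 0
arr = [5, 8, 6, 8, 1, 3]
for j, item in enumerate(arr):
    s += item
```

Let's trace through this code step by step.

Initialize: s = 0
Initialize: arr = [5, 8, 6, 8, 1, 3]
Entering loop: for j, item in enumerate(arr):

After execution: s = 31
31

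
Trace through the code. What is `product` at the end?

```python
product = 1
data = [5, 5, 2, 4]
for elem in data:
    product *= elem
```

Let's trace through this code step by step.

Initialize: product = 1
Initialize: data = [5, 5, 2, 4]
Entering loop: for elem in data:

After execution: product = 200
200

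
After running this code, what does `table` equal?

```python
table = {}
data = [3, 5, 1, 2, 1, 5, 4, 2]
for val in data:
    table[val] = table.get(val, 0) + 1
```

Let's trace through this code step by step.

Initialize: table = {}
Initialize: data = [3, 5, 1, 2, 1, 5, 4, 2]
Entering loop: for val in data:

After execution: table = {3: 1, 5: 2, 1: 2, 2: 2, 4: 1}
{3: 1, 5: 2, 1: 2, 2: 2, 4: 1}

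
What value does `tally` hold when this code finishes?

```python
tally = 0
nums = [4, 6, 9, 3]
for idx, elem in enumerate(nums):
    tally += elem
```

Let's trace through this code step by step.

Initialize: tally = 0
Initialize: nums = [4, 6, 9, 3]
Entering loop: for idx, elem in enumerate(nums):

After execution: tally = 22
22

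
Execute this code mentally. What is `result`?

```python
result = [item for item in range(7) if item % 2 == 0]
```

Let's trace through this code step by step.

Initialize: result = [item for item in range(7) if item % 2 == 0]

After execution: result = [0, 2, 4, 6]
[0, 2, 4, 6]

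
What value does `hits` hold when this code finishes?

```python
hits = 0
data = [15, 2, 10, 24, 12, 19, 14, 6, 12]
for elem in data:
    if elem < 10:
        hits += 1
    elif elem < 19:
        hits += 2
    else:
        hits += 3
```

Let's trace through this code step by step.

Initialize: hits = 0
Initialize: data = [15, 2, 10, 24, 12, 19, 14, 6, 12]
Entering loop: for elem in data:

After execution: hits = 18
18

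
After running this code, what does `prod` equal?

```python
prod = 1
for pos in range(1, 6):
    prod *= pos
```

Let's trace through this code step by step.

Initialize: prod = 1
Entering loop: for pos in range(1, 6):

After execution: prod = 120
120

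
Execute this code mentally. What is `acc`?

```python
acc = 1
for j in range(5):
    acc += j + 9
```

Let's trace through this code step by step.

Initialize: acc = 1
Entering loop: for j in range(5):

After execution: acc = 56
56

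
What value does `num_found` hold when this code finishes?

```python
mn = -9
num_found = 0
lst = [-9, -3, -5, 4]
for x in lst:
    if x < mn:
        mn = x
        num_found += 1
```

Let's trace through this code step by step.

Initialize: mn = -9
Initialize: num_found = 0
Initialize: lst = [-9, -3, -5, 4]
Entering loop: for x in lst:

After execution: num_found = 0
0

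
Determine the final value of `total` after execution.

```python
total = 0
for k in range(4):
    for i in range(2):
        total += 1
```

Let's trace through this code step by step.

Initialize: total = 0
Entering loop: for k in range(4):

After execution: total = 8
8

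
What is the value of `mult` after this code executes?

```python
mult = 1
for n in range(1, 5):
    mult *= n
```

Let's trace through this code step by step.

Initialize: mult = 1
Entering loop: for n in range(1, 5):

After execution: mult = 24
24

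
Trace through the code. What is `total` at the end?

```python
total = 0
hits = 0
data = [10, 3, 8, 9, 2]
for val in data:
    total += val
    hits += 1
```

Let's trace through this code step by step.

Initialize: total = 0
Initialize: hits = 0
Initialize: data = [10, 3, 8, 9, 2]
Entering loop: for val in data:

After execution: total = 32
32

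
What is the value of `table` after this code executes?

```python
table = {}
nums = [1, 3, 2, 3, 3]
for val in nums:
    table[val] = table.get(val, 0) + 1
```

Let's trace through this code step by step.

Initialize: table = {}
Initialize: nums = [1, 3, 2, 3, 3]
Entering loop: for val in nums:

After execution: table = {1: 1, 3: 3, 2: 1}
{1: 1, 3: 3, 2: 1}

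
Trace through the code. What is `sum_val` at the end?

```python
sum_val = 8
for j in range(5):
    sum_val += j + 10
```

Let's trace through this code step by step.

Initialize: sum_val = 8
Entering loop: for j in range(5):

After execution: sum_val = 68
68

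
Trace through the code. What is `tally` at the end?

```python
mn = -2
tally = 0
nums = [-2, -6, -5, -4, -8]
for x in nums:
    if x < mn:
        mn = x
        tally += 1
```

Let's trace through this code step by step.

Initialize: mn = -2
Initialize: tally = 0
Initialize: nums = [-2, -6, -5, -4, -8]
Entering loop: for x in nums:

After execution: tally = 2
2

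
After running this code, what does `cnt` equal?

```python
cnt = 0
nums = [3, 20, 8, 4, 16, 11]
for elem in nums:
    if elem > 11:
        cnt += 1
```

Let's trace through this code step by step.

Initialize: cnt = 0
Initialize: nums = [3, 20, 8, 4, 16, 11]
Entering loop: for elem in nums:

After execution: cnt = 2
2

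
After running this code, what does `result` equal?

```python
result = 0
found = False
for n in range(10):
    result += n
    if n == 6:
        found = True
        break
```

Let's trace through this code step by step.

Initialize: result = 0
Initialize: found = False
Entering loop: for n in range(10):

After execution: result = 21
21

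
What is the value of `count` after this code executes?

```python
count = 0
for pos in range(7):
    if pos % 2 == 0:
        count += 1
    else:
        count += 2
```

Let's trace through this code step by step.

Initialize: count = 0
Entering loop: for pos in range(7):

After execution: count = 10
10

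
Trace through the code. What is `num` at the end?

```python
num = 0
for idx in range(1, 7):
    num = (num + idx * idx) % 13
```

Let's trace through this code step by step.

Initialize: num = 0
Entering loop: for idx in range(1, 7):

After execution: num = 0
0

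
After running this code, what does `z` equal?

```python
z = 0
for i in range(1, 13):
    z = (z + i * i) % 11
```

Let's trace through this code step by step.

Initialize: z = 0
Entering loop: for i in range(1, 13):

After execution: z = 1
1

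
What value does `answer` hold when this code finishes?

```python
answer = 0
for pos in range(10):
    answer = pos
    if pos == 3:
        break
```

Let's trace through this code step by step.

Initialize: answer = 0
Entering loop: for pos in range(10):

After execution: answer = 3
3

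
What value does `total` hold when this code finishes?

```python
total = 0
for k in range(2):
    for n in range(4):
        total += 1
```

Let's trace through this code step by step.

Initialize: total = 0
Entering loop: for k in range(2):

After execution: total = 8
8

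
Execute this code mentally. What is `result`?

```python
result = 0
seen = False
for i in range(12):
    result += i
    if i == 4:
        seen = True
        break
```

Let's trace through this code step by step.

Initialize: result = 0
Initialize: seen = False
Entering loop: for i in range(12):

After execution: result = 10
10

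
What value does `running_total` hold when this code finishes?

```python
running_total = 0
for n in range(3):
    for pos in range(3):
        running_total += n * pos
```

Let's trace through this code step by step.

Initialize: running_total = 0
Entering loop: for n in range(3):

After execution: running_total = 9
9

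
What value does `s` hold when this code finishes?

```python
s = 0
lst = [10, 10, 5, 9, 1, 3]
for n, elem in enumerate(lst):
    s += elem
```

Let's trace through this code step by step.

Initialize: s = 0
Initialize: lst = [10, 10, 5, 9, 1, 3]
Entering loop: for n, elem in enumerate(lst):

After execution: s = 38
38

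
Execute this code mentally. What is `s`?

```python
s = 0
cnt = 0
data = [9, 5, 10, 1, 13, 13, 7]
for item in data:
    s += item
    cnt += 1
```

Let's trace through this code step by step.

Initialize: s = 0
Initialize: cnt = 0
Initialize: data = [9, 5, 10, 1, 13, 13, 7]
Entering loop: for item in data:

After execution: s = 58
58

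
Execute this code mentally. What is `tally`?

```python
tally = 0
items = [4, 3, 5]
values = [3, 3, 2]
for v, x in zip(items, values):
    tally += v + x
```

Let's trace through this code step by step.

Initialize: tally = 0
Initialize: items = [4, 3, 5]
Initialize: values = [3, 3, 2]
Entering loop: for v, x in zip(items, values):

After execution: tally = 20
20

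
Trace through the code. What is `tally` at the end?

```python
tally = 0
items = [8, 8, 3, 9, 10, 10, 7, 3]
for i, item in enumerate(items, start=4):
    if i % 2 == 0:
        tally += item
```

Let's trace through this code step by step.

Initialize: tally = 0
Initialize: items = [8, 8, 3, 9, 10, 10, 7, 3]
Entering loop: for i, item in enumerate(items, start=4):

After execution: tally = 28
28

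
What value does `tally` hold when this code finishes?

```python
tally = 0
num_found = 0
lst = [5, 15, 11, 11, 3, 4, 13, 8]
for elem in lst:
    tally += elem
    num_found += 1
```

Let's trace through this code step by step.

Initialize: tally = 0
Initialize: num_found = 0
Initialize: lst = [5, 15, 11, 11, 3, 4, 13, 8]
Entering loop: for elem in lst:

After execution: tally = 70
70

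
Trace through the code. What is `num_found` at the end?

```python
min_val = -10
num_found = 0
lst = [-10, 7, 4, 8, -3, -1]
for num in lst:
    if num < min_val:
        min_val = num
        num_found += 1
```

Let's trace through this code step by step.

Initialize: min_val = -10
Initialize: num_found = 0
Initialize: lst = [-10, 7, 4, 8, -3, -1]
Entering loop: for num in lst:

After execution: num_found = 0
0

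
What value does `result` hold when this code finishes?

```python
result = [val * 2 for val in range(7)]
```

Let's trace through this code step by step.

Initialize: result = [val * 2 for val in range(7)]

After execution: result = [0, 2, 4, 6, 8, 10, 12]
[0, 2, 4, 6, 8, 10, 12]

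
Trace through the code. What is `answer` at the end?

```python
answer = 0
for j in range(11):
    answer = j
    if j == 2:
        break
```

Let's trace through this code step by step.

Initialize: answer = 0
Entering loop: for j in range(11):

After execution: answer = 2
2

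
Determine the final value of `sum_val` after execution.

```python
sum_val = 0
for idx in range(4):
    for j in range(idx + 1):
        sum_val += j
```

Let's trace through this code step by step.

Initialize: sum_val = 0
Entering loop: for idx in range(4):

After execution: sum_val = 10
10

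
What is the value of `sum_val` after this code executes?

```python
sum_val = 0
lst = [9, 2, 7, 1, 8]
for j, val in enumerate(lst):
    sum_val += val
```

Let's trace through this code step by step.

Initialize: sum_val = 0
Initialize: lst = [9, 2, 7, 1, 8]
Entering loop: for j, val in enumerate(lst):

After execution: sum_val = 27
27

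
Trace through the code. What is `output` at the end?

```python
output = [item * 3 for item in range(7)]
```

Let's trace through this code step by step.

Initialize: output = [item * 3 for item in range(7)]

After execution: output = [0, 3, 6, 9, 12, 15, 18]
[0, 3, 6, 9, 12, 15, 18]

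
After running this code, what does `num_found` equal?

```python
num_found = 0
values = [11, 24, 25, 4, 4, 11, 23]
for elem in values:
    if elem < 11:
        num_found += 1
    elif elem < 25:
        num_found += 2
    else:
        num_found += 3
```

Let's trace through this code step by step.

Initialize: num_found = 0
Initialize: values = [11, 24, 25, 4, 4, 11, 23]
Entering loop: for elem in values:

After execution: num_found = 13
13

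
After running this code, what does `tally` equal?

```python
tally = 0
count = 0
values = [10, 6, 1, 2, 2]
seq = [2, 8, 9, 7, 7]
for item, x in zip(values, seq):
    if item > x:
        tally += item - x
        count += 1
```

Let's trace through this code step by step.

Initialize: tally = 0
Initialize: count = 0
Initialize: values = [10, 6, 1, 2, 2]
Initialize: seq = [2, 8, 9, 7, 7]
Entering loop: for item, x in zip(values, seq):

After execution: tally = 8
8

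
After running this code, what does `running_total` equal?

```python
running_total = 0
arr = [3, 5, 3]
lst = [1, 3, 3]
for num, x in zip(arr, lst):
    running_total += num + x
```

Let's trace through this code step by step.

Initialize: running_total = 0
Initialize: arr = [3, 5, 3]
Initialize: lst = [1, 3, 3]
Entering loop: for num, x in zip(arr, lst):

After execution: running_total = 18
18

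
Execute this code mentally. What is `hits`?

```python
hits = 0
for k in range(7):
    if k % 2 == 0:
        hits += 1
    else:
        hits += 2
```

Let's trace through this code step by step.

Initialize: hits = 0
Entering loop: for k in range(7):

After execution: hits = 10
10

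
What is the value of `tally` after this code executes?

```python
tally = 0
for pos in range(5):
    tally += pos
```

Let's trace through this code step by step.

Initialize: tally = 0
Entering loop: for pos in range(5):

After execution: tally = 10
10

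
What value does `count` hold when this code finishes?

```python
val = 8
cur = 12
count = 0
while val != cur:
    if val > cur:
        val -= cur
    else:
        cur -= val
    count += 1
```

Let's trace through this code step by step.

Initialize: val = 8
Initialize: cur = 12
Initialize: count = 0
Entering loop: while val != cur:

After execution: count = 2
2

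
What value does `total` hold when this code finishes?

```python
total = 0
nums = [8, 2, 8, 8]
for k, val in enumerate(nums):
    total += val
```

Let's trace through this code step by step.

Initialize: total = 0
Initialize: nums = [8, 2, 8, 8]
Entering loop: for k, val in enumerate(nums):

After execution: total = 26
26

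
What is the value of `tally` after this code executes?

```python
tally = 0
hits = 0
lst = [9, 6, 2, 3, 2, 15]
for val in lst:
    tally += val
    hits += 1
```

Let's trace through this code step by step.

Initialize: tally = 0
Initialize: hits = 0
Initialize: lst = [9, 6, 2, 3, 2, 15]
Entering loop: for val in lst:

After execution: tally = 37
37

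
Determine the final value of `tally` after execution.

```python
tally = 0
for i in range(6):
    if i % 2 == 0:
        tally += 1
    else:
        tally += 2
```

Let's trace through this code step by step.

Initialize: tally = 0
Entering loop: for i in range(6):

After execution: tally = 9
9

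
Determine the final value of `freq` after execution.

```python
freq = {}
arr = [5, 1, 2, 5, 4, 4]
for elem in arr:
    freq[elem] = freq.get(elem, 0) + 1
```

Let's trace through this code step by step.

Initialize: freq = {}
Initialize: arr = [5, 1, 2, 5, 4, 4]
Entering loop: for elem in arr:

After execution: freq = {5: 2, 1: 1, 2: 1, 4: 2}
{5: 2, 1: 1, 2: 1, 4: 2}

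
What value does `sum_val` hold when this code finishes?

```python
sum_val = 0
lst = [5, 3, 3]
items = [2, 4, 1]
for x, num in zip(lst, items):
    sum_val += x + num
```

Let's trace through this code step by step.

Initialize: sum_val = 0
Initialize: lst = [5, 3, 3]
Initialize: items = [2, 4, 1]
Entering loop: for x, num in zip(lst, items):

After execution: sum_val = 18
18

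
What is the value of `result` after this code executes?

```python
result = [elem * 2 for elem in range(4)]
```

Let's trace through this code step by step.

Initialize: result = [elem * 2 for elem in range(4)]

After execution: result = [0, 2, 4, 6]
[0, 2, 4, 6]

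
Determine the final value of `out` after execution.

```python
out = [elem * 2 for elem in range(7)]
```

Let's trace through this code step by step.

Initialize: out = [elem * 2 for elem in range(7)]

After execution: out = [0, 2, 4, 6, 8, 10, 12]
[0, 2, 4, 6, 8, 10, 12]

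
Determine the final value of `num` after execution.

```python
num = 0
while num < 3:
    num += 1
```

Let's trace through this code step by step.

Initialize: num = 0
Entering loop: while num < 3:

After execution: num = 3
3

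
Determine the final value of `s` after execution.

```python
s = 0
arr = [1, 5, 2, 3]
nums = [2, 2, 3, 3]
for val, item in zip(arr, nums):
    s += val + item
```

Let's trace through this code step by step.

Initialize: s = 0
Initialize: arr = [1, 5, 2, 3]
Initialize: nums = [2, 2, 3, 3]
Entering loop: for val, item in zip(arr, nums):

After execution: s = 21
21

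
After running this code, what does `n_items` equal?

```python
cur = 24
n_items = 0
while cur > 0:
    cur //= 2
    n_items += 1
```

Let's trace through this code step by step.

Initialize: cur = 24
Initialize: n_items = 0
Entering loop: while cur > 0:

After execution: n_items = 5
5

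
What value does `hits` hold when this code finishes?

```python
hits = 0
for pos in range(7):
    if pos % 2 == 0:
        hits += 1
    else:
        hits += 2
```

Let's trace through this code step by step.

Initialize: hits = 0
Entering loop: for pos in range(7):

After execution: hits = 10
10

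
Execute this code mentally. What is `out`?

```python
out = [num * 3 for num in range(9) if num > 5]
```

Let's trace through this code step by step.

Initialize: out = [num * 3 for num in range(9) if num > 5]

After execution: out = [18, 21, 24]
[18, 21, 24]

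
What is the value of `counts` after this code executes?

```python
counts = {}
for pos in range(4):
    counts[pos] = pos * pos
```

Let's trace through this code step by step.

Initialize: counts = {}
Entering loop: for pos in range(4):

After execution: counts = {0: 0, 1: 1, 2: 4, 3: 9}
{0: 0, 1: 1, 2: 4, 3: 9}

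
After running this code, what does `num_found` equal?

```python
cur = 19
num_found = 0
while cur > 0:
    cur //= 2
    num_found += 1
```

Let's trace through this code step by step.

Initialize: cur = 19
Initialize: num_found = 0
Entering loop: while cur > 0:

After execution: num_found = 5
5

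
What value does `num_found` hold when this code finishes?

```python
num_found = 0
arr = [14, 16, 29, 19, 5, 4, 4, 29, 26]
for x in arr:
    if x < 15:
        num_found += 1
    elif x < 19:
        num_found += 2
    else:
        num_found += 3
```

Let's trace through this code step by step.

Initialize: num_found = 0
Initialize: arr = [14, 16, 29, 19, 5, 4, 4, 29, 26]
Entering loop: for x in arr:

After execution: num_found = 18
18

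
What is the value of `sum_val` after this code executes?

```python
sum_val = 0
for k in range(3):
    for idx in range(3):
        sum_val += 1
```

Let's trace through this code step by step.

Initialize: sum_val = 0
Entering loop: for k in range(3):

After execution: sum_val = 9
9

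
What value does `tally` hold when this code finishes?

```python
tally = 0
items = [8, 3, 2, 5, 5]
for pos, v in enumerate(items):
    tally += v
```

Let's trace through this code step by step.

Initialize: tally = 0
Initialize: items = [8, 3, 2, 5, 5]
Entering loop: for pos, v in enumerate(items):

After execution: tally = 23
23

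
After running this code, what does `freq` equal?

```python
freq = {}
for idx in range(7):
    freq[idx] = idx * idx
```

Let's trace through this code step by step.

Initialize: freq = {}
Entering loop: for idx in range(7):

After execution: freq = {0: 0, 1: 1, 2: 4, 3: 9, 4: 16, 5: 25, 6: 36}
{0: 0, 1: 1, 2: 4, 3: 9, 4: 16, 5: 25, 6: 36}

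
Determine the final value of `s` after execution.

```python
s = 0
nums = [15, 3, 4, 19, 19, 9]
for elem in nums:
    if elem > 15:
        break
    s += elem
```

Let's trace through this code step by step.

Initialize: s = 0
Initialize: nums = [15, 3, 4, 19, 19, 9]
Entering loop: for elem in nums:

After execution: s = 22
22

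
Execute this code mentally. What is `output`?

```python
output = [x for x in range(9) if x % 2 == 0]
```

Let's trace through this code step by step.

Initialize: output = [x for x in range(9) if x % 2 == 0]

After execution: output = [0, 2, 4, 6, 8]
[0, 2, 4, 6, 8]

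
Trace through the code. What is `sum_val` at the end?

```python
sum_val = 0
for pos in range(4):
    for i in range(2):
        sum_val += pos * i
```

Let's trace through this code step by step.

Initialize: sum_val = 0
Entering loop: for pos in range(4):

After execution: sum_val = 6
6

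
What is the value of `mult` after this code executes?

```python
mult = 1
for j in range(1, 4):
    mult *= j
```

Let's trace through this code step by step.

Initialize: mult = 1
Entering loop: for j in range(1, 4):

After execution: mult = 6
6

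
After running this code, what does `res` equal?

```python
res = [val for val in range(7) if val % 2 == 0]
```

Let's trace through this code step by step.

Initialize: res = [val for val in range(7) if val % 2 == 0]

After execution: res = [0, 2, 4, 6]
[0, 2, 4, 6]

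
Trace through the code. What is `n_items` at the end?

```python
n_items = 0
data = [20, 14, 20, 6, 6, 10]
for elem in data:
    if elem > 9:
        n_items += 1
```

Let's trace through this code step by step.

Initialize: n_items = 0
Initialize: data = [20, 14, 20, 6, 6, 10]
Entering loop: for elem in data:

After execution: n_items = 4
4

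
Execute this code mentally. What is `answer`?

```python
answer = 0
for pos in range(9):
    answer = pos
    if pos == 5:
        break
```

Let's trace through this code step by step.

Initialize: answer = 0
Entering loop: for pos in range(9):

After execution: answer = 5
5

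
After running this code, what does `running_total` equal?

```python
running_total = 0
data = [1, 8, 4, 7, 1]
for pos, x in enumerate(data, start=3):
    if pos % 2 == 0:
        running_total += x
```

Let's trace through this code step by step.

Initialize: running_total = 0
Initialize: data = [1, 8, 4, 7, 1]
Entering loop: for pos, x in enumerate(data, start=3):

After execution: running_total = 15
15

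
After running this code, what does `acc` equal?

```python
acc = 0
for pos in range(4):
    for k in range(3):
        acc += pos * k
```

Let's trace through this code step by step.

Initialize: acc = 0
Entering loop: for pos in range(4):

After execution: acc = 18
18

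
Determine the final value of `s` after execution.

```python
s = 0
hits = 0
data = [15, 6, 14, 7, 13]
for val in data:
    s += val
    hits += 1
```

Let's trace through this code step by step.

Initialize: s = 0
Initialize: hits = 0
Initialize: data = [15, 6, 14, 7, 13]
Entering loop: for val in data:

After execution: s = 55
55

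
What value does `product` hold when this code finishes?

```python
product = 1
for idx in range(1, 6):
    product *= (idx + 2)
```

Let's trace through this code step by step.

Initialize: product = 1
Entering loop: for idx in range(1, 6):

After execution: product = 2520
2520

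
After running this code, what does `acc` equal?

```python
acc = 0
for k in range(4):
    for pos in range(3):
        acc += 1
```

Let's trace through this code step by step.

Initialize: acc = 0
Entering loop: for k in range(4):

After execution: acc = 12
12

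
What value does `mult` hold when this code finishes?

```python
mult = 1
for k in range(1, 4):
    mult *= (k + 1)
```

Let's trace through this code step by step.

Initialize: mult = 1
Entering loop: for k in range(1, 4):

After execution: mult = 24
24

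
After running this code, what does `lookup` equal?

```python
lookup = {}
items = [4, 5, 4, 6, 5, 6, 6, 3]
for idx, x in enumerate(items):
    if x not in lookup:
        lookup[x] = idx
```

Let's trace through this code step by step.

Initialize: lookup = {}
Initialize: items = [4, 5, 4, 6, 5, 6, 6, 3]
Entering loop: for idx, x in enumerate(items):

After execution: lookup = {4: 0, 5: 1, 6: 3, 3: 7}
{4: 0, 5: 1, 6: 3, 3: 7}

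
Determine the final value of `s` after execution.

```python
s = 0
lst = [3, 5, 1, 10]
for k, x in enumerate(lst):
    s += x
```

Let's trace through this code step by step.

Initialize: s = 0
Initialize: lst = [3, 5, 1, 10]
Entering loop: for k, x in enumerate(lst):

After execution: s = 19
19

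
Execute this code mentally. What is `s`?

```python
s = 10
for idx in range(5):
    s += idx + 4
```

Let's trace through this code step by step.

Initialize: s = 10
Entering loop: for idx in range(5):

After execution: s = 40
40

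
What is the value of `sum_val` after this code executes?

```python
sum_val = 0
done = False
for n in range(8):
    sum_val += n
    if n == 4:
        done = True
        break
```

Let's trace through this code step by step.

Initialize: sum_val = 0
Initialize: done = False
Entering loop: for n in range(8):

After execution: sum_val = 10
10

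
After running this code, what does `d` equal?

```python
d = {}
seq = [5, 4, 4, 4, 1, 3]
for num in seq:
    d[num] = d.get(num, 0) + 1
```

Let's trace through this code step by step.

Initialize: d = {}
Initialize: seq = [5, 4, 4, 4, 1, 3]
Entering loop: for num in seq:

After execution: d = {5: 1, 4: 3, 1: 1, 3: 1}
{5: 1, 4: 3, 1: 1, 3: 1}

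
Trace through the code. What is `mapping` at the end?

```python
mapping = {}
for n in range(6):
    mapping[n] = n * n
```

Let's trace through this code step by step.

Initialize: mapping = {}
Entering loop: for n in range(6):

After execution: mapping = {0: 0, 1: 1, 2: 4, 3: 9, 4: 16, 5: 25}
{0: 0, 1: 1, 2: 4, 3: 9, 4: 16, 5: 25}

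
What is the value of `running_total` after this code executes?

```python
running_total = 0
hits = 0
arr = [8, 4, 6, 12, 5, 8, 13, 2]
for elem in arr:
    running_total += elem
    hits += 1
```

Let's trace through this code step by step.

Initialize: running_total = 0
Initialize: hits = 0
Initialize: arr = [8, 4, 6, 12, 5, 8, 13, 2]
Entering loop: for elem in arr:

After execution: running_total = 58
58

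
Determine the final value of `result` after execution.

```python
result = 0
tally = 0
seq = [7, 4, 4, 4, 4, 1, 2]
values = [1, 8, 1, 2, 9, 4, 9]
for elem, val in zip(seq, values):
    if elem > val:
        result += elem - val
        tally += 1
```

Let's trace through this code step by step.

Initialize: result = 0
Initialize: tally = 0
Initialize: seq = [7, 4, 4, 4, 4, 1, 2]
Initialize: values = [1, 8, 1, 2, 9, 4, 9]
Entering loop: for elem, val in zip(seq, values):

After execution: result = 11
11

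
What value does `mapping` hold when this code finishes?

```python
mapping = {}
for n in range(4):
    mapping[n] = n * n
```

Let's trace through this code step by step.

Initialize: mapping = {}
Entering loop: for n in range(4):

After execution: mapping = {0: 0, 1: 1, 2: 4, 3: 9}
{0: 0, 1: 1, 2: 4, 3: 9}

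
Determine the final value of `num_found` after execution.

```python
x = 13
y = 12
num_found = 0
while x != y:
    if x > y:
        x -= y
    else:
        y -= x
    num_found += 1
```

Let's trace through this code step by step.

Initialize: x = 13
Initialize: y = 12
Initialize: num_found = 0
Entering loop: while x != y:

After execution: num_found = 12
12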